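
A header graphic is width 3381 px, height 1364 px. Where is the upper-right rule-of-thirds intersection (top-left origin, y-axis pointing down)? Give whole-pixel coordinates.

(2254, 455)

The upper-right point sits two-thirds of the way across and one-third of the way down.
x = 2 × 3381/3 ≈ 2254; y = 1 × 1364/3 ≈ 455.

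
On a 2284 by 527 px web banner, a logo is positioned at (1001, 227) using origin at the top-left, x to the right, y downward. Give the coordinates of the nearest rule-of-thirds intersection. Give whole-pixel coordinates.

Third lines: x ∈ {761, 1523}, y ∈ {176, 351}.
1001 is closer to x = 761; 227 is closer to y = 176.
So the nearest intersection is the upper-left power point.

(761, 176)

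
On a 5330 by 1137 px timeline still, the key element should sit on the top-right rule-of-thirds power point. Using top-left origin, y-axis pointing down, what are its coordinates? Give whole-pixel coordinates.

(3553, 379)

The top-right point sits two-thirds of the way across and one-third of the way down.
x = 2 × 5330/3 ≈ 3553; y = 1 × 1137/3 ≈ 379.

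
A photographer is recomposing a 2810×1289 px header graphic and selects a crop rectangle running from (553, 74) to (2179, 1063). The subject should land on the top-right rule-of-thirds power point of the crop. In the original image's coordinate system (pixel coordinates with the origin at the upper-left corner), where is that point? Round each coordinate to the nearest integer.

Crop width = 2179 − 553 = 1626 px; one third is 542.00 px.
Crop height = 1063 − 74 = 989 px; one third is 329.67 px.
The top-right point is two-thirds across and one-third down within the crop:
x = 553 + 2 × 542.00 ≈ 1637; y = 74 + 1 × 329.67 ≈ 404.

(1637, 404)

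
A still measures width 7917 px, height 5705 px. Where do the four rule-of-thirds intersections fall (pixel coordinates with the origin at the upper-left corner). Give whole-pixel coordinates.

(2639, 1902), (5278, 1902), (2639, 3803), (5278, 3803)

One third of 7917 is 2639; one third of 5705 is 1901.67.
Vertical third lines at x = 2639 and x = 5278; horizontal third lines at y = 1902 and y = 3803.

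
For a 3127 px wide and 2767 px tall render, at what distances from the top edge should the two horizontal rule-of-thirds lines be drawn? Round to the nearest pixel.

y = 922 px and y = 1845 px

2767 / 3 = 922.33, so the horizontal lines sit at one and two thirds of 2767.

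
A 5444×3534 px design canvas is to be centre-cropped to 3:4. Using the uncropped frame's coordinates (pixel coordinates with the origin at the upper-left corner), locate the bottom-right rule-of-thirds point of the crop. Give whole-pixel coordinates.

5444/3534 > 3/4, so the 3:4 crop keeps the full height 3534 and trims width to 3534 × 3/4 = 2650.50 px.
Left offset = (5444 − 2650.50)/2 = 1396.75 px; top offset = 0.
Bottom-right is two-thirds across and two-thirds down within the crop:
x = 1396.75 + 2 × 2650.50/3 ≈ 3164; y = 0.00 + 2 × 3534.00/3 ≈ 2356.

(3164, 2356)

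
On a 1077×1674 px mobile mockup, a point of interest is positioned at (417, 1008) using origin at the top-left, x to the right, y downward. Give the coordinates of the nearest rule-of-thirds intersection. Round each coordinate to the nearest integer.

(359, 1116)

Third lines: x ∈ {359, 718}, y ∈ {558, 1116}.
417 is closer to x = 359; 1008 is closer to y = 1116.
So the nearest intersection is the lower-left power point.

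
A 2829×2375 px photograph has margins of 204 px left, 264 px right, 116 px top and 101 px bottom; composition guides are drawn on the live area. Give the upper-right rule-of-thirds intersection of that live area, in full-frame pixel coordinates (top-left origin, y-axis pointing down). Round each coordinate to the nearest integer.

(1778, 835)

Content width = 2829 − 204 − 264 = 2361 px; content height = 2375 − 116 − 101 = 2158 px.
Upper-right is two-thirds across and one-third down within the live area.
x = 204 + 2 × 2361/3 = 204 + 1574.00 ≈ 1778
y = 116 + 1 × 2158/3 = 116 + 719.33 ≈ 835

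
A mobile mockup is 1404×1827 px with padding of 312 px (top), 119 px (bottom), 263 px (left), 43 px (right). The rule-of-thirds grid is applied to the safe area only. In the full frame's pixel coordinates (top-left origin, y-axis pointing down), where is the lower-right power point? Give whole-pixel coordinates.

x = 995 px, y = 1243 px

Content width = 1404 − 263 − 43 = 1098 px; content height = 1827 − 312 − 119 = 1396 px.
Lower-right is two-thirds across and two-thirds down within the safe area.
x = 263 + 2 × 1098/3 = 263 + 732.00 ≈ 995
y = 312 + 2 × 1396/3 = 312 + 930.67 ≈ 1243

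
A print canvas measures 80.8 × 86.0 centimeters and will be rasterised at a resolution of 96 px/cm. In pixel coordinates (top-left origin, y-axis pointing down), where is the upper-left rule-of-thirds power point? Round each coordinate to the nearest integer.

x = 2586 px, y = 2752 px

In pixels the canvas is 80.8 × 96 = 7756.8 wide and 86.0 × 96 = 8256 tall.
The upper-left point is one-third across and one-third down:
x = 1 × 7756.8/3 ≈ 2586; y = 1 × 8256/3 ≈ 2752.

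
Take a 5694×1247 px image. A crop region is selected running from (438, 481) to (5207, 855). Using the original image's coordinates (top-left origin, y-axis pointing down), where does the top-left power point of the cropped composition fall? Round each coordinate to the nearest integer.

(2028, 606)

Crop width = 5207 − 438 = 4769 px; one third is 1589.67 px.
Crop height = 855 − 481 = 374 px; one third is 124.67 px.
The top-left point is one-third across and one-third down within the crop:
x = 438 + 1 × 1589.67 ≈ 2028; y = 481 + 1 × 124.67 ≈ 606.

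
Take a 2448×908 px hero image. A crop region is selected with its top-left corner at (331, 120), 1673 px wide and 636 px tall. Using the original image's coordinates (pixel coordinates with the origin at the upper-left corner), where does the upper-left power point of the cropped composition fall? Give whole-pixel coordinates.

One third of the crop width 1673 is 557.67 px.
One third of the crop height 636 is 212.00 px.
The upper-left point is one-third across and one-third down within the crop:
x = 331 + 1 × 557.67 ≈ 889; y = 120 + 1 × 212.00 ≈ 332.

(889, 332)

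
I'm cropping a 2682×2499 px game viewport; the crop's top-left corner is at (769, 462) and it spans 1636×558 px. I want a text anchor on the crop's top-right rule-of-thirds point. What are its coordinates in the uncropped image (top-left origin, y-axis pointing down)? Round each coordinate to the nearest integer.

One third of the crop width 1636 is 545.33 px.
One third of the crop height 558 is 186.00 px.
The top-right point is two-thirds across and one-third down within the crop:
x = 769 + 2 × 545.33 ≈ 1860; y = 462 + 1 × 186.00 ≈ 648.

x = 1860 px, y = 648 px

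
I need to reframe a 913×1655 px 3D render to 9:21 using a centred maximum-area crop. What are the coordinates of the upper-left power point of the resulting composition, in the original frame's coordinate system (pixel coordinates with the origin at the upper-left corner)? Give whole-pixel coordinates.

(338, 552)

913/1655 > 9/21, so the 9:21 crop keeps the full height 1655 and trims width to 1655 × 9/21 = 709.29 px.
Left offset = (913 − 709.29)/2 = 101.86 px; top offset = 0.
Upper-left is one-third across and one-third down within the crop:
x = 101.86 + 1 × 709.29/3 ≈ 338; y = 0.00 + 1 × 1655.00/3 ≈ 552.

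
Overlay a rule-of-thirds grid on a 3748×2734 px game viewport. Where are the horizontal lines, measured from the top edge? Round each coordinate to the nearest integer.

2734 / 3 = 911.33, so the horizontal lines sit at one and two thirds of 2734.

911 px and 1823 px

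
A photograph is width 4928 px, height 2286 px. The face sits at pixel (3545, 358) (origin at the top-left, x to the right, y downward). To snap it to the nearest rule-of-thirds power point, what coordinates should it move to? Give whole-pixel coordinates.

Third lines: x ∈ {1643, 3285}, y ∈ {762, 1524}.
3545 is closer to x = 3285; 358 is closer to y = 762.
So the nearest intersection is the upper-right power point.

(3285, 762)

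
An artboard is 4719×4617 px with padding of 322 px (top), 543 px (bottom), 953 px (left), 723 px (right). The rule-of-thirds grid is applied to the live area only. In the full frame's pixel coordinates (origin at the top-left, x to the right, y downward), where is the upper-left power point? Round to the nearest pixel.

Content width = 4719 − 953 − 723 = 3043 px; content height = 4617 − 322 − 543 = 3752 px.
Upper-left is one-third across and one-third down within the live area.
x = 953 + 1 × 3043/3 = 953 + 1014.33 ≈ 1967
y = 322 + 1 × 3752/3 = 322 + 1250.67 ≈ 1573

x = 1967 px, y = 1573 px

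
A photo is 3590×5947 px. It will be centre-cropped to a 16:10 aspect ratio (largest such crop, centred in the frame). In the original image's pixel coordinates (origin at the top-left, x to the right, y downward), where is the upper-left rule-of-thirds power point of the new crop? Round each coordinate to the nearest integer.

x = 1197 px, y = 2600 px

3590/5947 < 16/10, so the 16:10 crop keeps the full width 3590 and trims height to 3590 × 10/16 = 2243.75 px.
Top offset = (5947 − 2243.75)/2 = 1851.62 px; left offset = 0.
Upper-left is one-third across and one-third down within the crop:
x = 0.00 + 1 × 3590.00/3 ≈ 1197; y = 1851.62 + 1 × 2243.75/3 ≈ 2600.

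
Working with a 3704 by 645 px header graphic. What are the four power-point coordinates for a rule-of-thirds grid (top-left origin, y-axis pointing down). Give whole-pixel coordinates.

(1235, 215), (2469, 215), (1235, 430), (2469, 430)

One third of 3704 is 1234.67; one third of 645 is 215.
Vertical third lines at x = 1235 and x = 2469; horizontal third lines at y = 215 and y = 430.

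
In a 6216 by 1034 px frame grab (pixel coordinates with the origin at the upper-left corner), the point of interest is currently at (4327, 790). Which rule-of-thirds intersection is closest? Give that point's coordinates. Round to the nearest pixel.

Third lines: x ∈ {2072, 4144}, y ∈ {345, 689}.
4327 is closer to x = 4144; 790 is closer to y = 689.
So the nearest intersection is the lower-right power point.

(4144, 689)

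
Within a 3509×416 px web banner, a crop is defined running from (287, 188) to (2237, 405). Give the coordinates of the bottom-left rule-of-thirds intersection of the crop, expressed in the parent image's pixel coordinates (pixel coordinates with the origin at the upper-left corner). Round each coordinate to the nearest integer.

Crop width = 2237 − 287 = 1950 px; one third is 650.00 px.
Crop height = 405 − 188 = 217 px; one third is 72.33 px.
The bottom-left point is one-third across and two-thirds down within the crop:
x = 287 + 1 × 650.00 ≈ 937; y = 188 + 2 × 72.33 ≈ 333.

x = 937 px, y = 333 px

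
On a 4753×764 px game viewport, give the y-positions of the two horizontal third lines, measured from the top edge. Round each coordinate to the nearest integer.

255 px and 509 px

764 / 3 = 254.67, so the horizontal lines sit at one and two thirds of 764.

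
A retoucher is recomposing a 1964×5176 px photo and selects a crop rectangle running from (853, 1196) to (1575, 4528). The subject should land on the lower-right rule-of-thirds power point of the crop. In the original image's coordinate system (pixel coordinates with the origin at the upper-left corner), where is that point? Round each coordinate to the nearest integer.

(1334, 3417)

Crop width = 1575 − 853 = 722 px; one third is 240.67 px.
Crop height = 4528 − 1196 = 3332 px; one third is 1110.67 px.
The lower-right point is two-thirds across and two-thirds down within the crop:
x = 853 + 2 × 240.67 ≈ 1334; y = 1196 + 2 × 1110.67 ≈ 3417.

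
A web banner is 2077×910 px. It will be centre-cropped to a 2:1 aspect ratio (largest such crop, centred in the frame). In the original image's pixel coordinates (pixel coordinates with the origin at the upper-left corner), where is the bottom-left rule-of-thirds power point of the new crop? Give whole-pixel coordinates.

2077/910 > 2/1, so the 2:1 crop keeps the full height 910 and trims width to 910 × 2/1 = 1820.00 px.
Left offset = (2077 − 1820.00)/2 = 128.50 px; top offset = 0.
Bottom-left is one-third across and two-thirds down within the crop:
x = 128.50 + 1 × 1820.00/3 ≈ 735; y = 0.00 + 2 × 910.00/3 ≈ 607.

(735, 607)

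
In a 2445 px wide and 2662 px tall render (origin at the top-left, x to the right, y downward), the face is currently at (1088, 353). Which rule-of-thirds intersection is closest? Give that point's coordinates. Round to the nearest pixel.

Third lines: x ∈ {815, 1630}, y ∈ {887, 1775}.
1088 is closer to x = 815; 353 is closer to y = 887.
So the nearest intersection is the upper-left power point.

(815, 887)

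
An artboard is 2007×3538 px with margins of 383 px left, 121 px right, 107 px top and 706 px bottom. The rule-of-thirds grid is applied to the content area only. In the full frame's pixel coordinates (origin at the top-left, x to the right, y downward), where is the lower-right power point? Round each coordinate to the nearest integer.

(1385, 1924)

Content width = 2007 − 383 − 121 = 1503 px; content height = 3538 − 107 − 706 = 2725 px.
Lower-right is two-thirds across and two-thirds down within the content area.
x = 383 + 2 × 1503/3 = 383 + 1002.00 ≈ 1385
y = 107 + 2 × 2725/3 = 107 + 1816.67 ≈ 1924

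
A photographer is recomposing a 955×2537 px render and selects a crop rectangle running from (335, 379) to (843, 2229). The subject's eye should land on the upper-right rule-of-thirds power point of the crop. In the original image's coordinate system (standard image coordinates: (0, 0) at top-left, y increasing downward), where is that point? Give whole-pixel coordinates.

x = 674 px, y = 996 px

Crop width = 843 − 335 = 508 px; one third is 169.33 px.
Crop height = 2229 − 379 = 1850 px; one third is 616.67 px.
The upper-right point is two-thirds across and one-third down within the crop:
x = 335 + 2 × 169.33 ≈ 674; y = 379 + 1 × 616.67 ≈ 996.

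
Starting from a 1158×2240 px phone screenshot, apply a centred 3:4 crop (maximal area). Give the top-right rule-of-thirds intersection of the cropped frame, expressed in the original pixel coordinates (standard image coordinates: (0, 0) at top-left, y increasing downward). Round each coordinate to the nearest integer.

1158/2240 < 3/4, so the 3:4 crop keeps the full width 1158 and trims height to 1158 × 4/3 = 1544.00 px.
Top offset = (2240 − 1544.00)/2 = 348.00 px; left offset = 0.
Top-right is two-thirds across and one-third down within the crop:
x = 0.00 + 2 × 1158.00/3 ≈ 772; y = 348.00 + 1 × 1544.00/3 ≈ 863.

x = 772 px, y = 863 px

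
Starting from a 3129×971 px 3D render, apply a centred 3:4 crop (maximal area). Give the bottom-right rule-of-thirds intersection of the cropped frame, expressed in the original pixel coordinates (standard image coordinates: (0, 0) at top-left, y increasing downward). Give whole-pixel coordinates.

3129/971 > 3/4, so the 3:4 crop keeps the full height 971 and trims width to 971 × 3/4 = 728.25 px.
Left offset = (3129 − 728.25)/2 = 1200.38 px; top offset = 0.
Bottom-right is two-thirds across and two-thirds down within the crop:
x = 1200.38 + 2 × 728.25/3 ≈ 1686; y = 0.00 + 2 × 971.00/3 ≈ 647.

x = 1686 px, y = 647 px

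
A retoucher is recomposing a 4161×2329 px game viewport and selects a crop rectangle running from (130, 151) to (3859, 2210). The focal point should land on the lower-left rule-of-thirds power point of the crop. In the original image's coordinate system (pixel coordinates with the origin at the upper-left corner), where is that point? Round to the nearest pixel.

(1373, 1524)

Crop width = 3859 − 130 = 3729 px; one third is 1243.00 px.
Crop height = 2210 − 151 = 2059 px; one third is 686.33 px.
The lower-left point is one-third across and two-thirds down within the crop:
x = 130 + 1 × 1243.00 ≈ 1373; y = 151 + 2 × 686.33 ≈ 1524.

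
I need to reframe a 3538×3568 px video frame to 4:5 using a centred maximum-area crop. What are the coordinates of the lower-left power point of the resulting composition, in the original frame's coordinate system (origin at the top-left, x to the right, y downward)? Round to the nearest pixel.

3538/3568 > 4/5, so the 4:5 crop keeps the full height 3568 and trims width to 3568 × 4/5 = 2854.40 px.
Left offset = (3538 − 2854.40)/2 = 341.80 px; top offset = 0.
Lower-left is one-third across and two-thirds down within the crop:
x = 341.80 + 1 × 2854.40/3 ≈ 1293; y = 0.00 + 2 × 3568.00/3 ≈ 2379.

(1293, 2379)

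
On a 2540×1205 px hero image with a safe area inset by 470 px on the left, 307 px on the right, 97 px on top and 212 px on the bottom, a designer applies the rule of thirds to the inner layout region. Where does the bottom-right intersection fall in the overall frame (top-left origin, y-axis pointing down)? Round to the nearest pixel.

x = 1645 px, y = 694 px

Content width = 2540 − 470 − 307 = 1763 px; content height = 1205 − 97 − 212 = 896 px.
Bottom-right is two-thirds across and two-thirds down within the inner layout region.
x = 470 + 2 × 1763/3 = 470 + 1175.33 ≈ 1645
y = 97 + 2 × 896/3 = 97 + 597.33 ≈ 694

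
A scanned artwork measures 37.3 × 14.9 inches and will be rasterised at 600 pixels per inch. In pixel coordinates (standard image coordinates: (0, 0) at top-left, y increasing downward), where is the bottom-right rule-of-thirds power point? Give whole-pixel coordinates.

x = 14920 px, y = 5960 px

In pixels the canvas is 37.3 × 600 = 22380 wide and 14.9 × 600 = 8940 tall.
The bottom-right point is two-thirds across and two-thirds down:
x = 2 × 22380/3 ≈ 14920; y = 2 × 8940/3 ≈ 5960.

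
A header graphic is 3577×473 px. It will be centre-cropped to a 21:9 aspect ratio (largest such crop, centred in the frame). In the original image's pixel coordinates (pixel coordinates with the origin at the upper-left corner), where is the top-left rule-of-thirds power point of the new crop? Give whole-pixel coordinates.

x = 1605 px, y = 158 px

3577/473 > 21/9, so the 21:9 crop keeps the full height 473 and trims width to 473 × 21/9 = 1103.67 px.
Left offset = (3577 − 1103.67)/2 = 1236.67 px; top offset = 0.
Top-left is one-third across and one-third down within the crop:
x = 1236.67 + 1 × 1103.67/3 ≈ 1605; y = 0.00 + 1 × 473.00/3 ≈ 158.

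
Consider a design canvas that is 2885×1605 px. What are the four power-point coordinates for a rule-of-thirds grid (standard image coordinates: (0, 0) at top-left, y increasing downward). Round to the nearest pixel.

(962, 535), (1923, 535), (962, 1070), (1923, 1070)

One third of 2885 is 961.67; one third of 1605 is 535.
Vertical third lines at x = 962 and x = 1923; horizontal third lines at y = 535 and y = 1070.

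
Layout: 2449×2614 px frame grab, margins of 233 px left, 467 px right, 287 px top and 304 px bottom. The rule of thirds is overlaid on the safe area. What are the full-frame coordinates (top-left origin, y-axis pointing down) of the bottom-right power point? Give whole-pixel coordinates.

x = 1399 px, y = 1636 px

Content width = 2449 − 233 − 467 = 1749 px; content height = 2614 − 287 − 304 = 2023 px.
Bottom-right is two-thirds across and two-thirds down within the safe area.
x = 233 + 2 × 1749/3 = 233 + 1166.00 ≈ 1399
y = 287 + 2 × 2023/3 = 287 + 1348.67 ≈ 1636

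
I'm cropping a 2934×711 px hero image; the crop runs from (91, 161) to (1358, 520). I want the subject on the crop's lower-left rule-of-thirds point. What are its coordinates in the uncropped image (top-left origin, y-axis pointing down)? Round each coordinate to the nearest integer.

Crop width = 1358 − 91 = 1267 px; one third is 422.33 px.
Crop height = 520 − 161 = 359 px; one third is 119.67 px.
The lower-left point is one-third across and two-thirds down within the crop:
x = 91 + 1 × 422.33 ≈ 513; y = 161 + 2 × 119.67 ≈ 400.

x = 513 px, y = 400 px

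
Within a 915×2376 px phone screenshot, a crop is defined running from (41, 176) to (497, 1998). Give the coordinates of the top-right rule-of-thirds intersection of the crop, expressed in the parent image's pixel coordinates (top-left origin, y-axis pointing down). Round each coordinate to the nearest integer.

Crop width = 497 − 41 = 456 px; one third is 152.00 px.
Crop height = 1998 − 176 = 1822 px; one third is 607.33 px.
The top-right point is two-thirds across and one-third down within the crop:
x = 41 + 2 × 152.00 ≈ 345; y = 176 + 1 × 607.33 ≈ 783.

x = 345 px, y = 783 px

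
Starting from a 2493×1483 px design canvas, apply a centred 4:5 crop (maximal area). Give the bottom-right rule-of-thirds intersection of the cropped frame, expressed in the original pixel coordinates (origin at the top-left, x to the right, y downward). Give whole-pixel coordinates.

2493/1483 > 4/5, so the 4:5 crop keeps the full height 1483 and trims width to 1483 × 4/5 = 1186.40 px.
Left offset = (2493 − 1186.40)/2 = 653.30 px; top offset = 0.
Bottom-right is two-thirds across and two-thirds down within the crop:
x = 653.30 + 2 × 1186.40/3 ≈ 1444; y = 0.00 + 2 × 1483.00/3 ≈ 989.

x = 1444 px, y = 989 px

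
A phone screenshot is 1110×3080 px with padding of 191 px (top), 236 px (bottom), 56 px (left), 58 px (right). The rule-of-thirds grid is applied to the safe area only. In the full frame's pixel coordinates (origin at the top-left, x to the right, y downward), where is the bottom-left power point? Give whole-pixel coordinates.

Content width = 1110 − 56 − 58 = 996 px; content height = 3080 − 191 − 236 = 2653 px.
Bottom-left is one-third across and two-thirds down within the safe area.
x = 56 + 1 × 996/3 = 56 + 332.00 ≈ 388
y = 191 + 2 × 2653/3 = 191 + 1768.67 ≈ 1960

x = 388 px, y = 1960 px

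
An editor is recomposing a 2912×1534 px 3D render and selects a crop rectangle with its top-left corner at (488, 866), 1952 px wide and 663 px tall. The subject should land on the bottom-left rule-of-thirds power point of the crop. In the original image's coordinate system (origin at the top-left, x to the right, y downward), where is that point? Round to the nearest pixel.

(1139, 1308)

One third of the crop width 1952 is 650.67 px.
One third of the crop height 663 is 221.00 px.
The bottom-left point is one-third across and two-thirds down within the crop:
x = 488 + 1 × 650.67 ≈ 1139; y = 866 + 2 × 221.00 ≈ 1308.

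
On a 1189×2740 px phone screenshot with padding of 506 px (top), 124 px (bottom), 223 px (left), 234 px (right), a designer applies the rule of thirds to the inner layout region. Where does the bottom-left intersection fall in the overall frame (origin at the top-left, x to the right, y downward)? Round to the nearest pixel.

Content width = 1189 − 223 − 234 = 732 px; content height = 2740 − 506 − 124 = 2110 px.
Bottom-left is one-third across and two-thirds down within the inner layout region.
x = 223 + 1 × 732/3 = 223 + 244.00 ≈ 467
y = 506 + 2 × 2110/3 = 506 + 1406.67 ≈ 1913

x = 467 px, y = 1913 px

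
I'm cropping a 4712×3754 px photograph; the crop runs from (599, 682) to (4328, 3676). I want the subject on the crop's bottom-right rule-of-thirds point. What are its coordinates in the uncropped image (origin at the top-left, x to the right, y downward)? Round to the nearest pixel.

Crop width = 4328 − 599 = 3729 px; one third is 1243.00 px.
Crop height = 3676 − 682 = 2994 px; one third is 998.00 px.
The bottom-right point is two-thirds across and two-thirds down within the crop:
x = 599 + 2 × 1243.00 ≈ 3085; y = 682 + 2 × 998.00 ≈ 2678.

x = 3085 px, y = 2678 px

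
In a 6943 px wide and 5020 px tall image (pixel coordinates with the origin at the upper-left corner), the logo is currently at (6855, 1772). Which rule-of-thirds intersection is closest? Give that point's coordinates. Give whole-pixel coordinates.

Third lines: x ∈ {2314, 4629}, y ∈ {1673, 3347}.
6855 is closer to x = 4629; 1772 is closer to y = 1673.
So the nearest intersection is the upper-right power point.

(4629, 1673)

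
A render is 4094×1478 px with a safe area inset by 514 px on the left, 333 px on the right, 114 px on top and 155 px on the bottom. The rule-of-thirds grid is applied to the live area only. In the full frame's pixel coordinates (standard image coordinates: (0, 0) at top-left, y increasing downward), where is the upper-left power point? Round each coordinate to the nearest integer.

(1596, 517)

Content width = 4094 − 514 − 333 = 3247 px; content height = 1478 − 114 − 155 = 1209 px.
Upper-left is one-third across and one-third down within the live area.
x = 514 + 1 × 3247/3 = 514 + 1082.33 ≈ 1596
y = 114 + 1 × 1209/3 = 114 + 403.00 ≈ 517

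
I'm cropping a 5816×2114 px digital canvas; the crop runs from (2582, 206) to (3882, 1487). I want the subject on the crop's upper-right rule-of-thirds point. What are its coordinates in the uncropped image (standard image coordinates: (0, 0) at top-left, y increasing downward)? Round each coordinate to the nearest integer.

(3449, 633)

Crop width = 3882 − 2582 = 1300 px; one third is 433.33 px.
Crop height = 1487 − 206 = 1281 px; one third is 427.00 px.
The upper-right point is two-thirds across and one-third down within the crop:
x = 2582 + 2 × 433.33 ≈ 3449; y = 206 + 1 × 427.00 ≈ 633.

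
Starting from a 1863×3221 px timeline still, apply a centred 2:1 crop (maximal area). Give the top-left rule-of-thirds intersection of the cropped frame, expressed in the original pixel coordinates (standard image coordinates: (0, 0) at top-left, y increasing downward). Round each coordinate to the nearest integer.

x = 621 px, y = 1455 px

1863/3221 < 2/1, so the 2:1 crop keeps the full width 1863 and trims height to 1863 × 1/2 = 931.50 px.
Top offset = (3221 − 931.50)/2 = 1144.75 px; left offset = 0.
Top-left is one-third across and one-third down within the crop:
x = 0.00 + 1 × 1863.00/3 ≈ 621; y = 1144.75 + 1 × 931.50/3 ≈ 1455.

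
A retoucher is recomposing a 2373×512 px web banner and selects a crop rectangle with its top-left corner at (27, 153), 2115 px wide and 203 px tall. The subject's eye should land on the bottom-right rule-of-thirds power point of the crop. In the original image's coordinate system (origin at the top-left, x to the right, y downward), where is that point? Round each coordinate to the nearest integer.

(1437, 288)

One third of the crop width 2115 is 705.00 px.
One third of the crop height 203 is 67.67 px.
The bottom-right point is two-thirds across and two-thirds down within the crop:
x = 27 + 2 × 705.00 ≈ 1437; y = 153 + 2 × 67.67 ≈ 288.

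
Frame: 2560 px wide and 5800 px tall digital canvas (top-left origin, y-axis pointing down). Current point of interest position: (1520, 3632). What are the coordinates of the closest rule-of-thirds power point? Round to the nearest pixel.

(1707, 3867)

Third lines: x ∈ {853, 1707}, y ∈ {1933, 3867}.
1520 is closer to x = 1707; 3632 is closer to y = 3867.
So the nearest intersection is the lower-right power point.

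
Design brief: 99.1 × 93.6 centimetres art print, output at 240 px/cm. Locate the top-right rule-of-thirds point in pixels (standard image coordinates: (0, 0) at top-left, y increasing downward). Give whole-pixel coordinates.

In pixels the canvas is 99.1 × 240 = 23784 wide and 93.6 × 240 = 22464 tall.
The top-right point is two-thirds across and one-third down:
x = 2 × 23784/3 ≈ 15856; y = 1 × 22464/3 ≈ 7488.

x = 15856 px, y = 7488 px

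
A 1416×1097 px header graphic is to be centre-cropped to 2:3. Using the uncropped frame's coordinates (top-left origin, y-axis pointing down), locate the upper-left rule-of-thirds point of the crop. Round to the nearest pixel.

x = 586 px, y = 366 px

1416/1097 > 2/3, so the 2:3 crop keeps the full height 1097 and trims width to 1097 × 2/3 = 731.33 px.
Left offset = (1416 − 731.33)/2 = 342.33 px; top offset = 0.
Upper-left is one-third across and one-third down within the crop:
x = 342.33 + 1 × 731.33/3 ≈ 586; y = 0.00 + 1 × 1097.00/3 ≈ 366.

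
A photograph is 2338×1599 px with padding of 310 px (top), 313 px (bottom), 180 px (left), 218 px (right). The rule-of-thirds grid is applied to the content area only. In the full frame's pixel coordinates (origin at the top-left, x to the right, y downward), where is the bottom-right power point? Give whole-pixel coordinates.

Content width = 2338 − 180 − 218 = 1940 px; content height = 1599 − 310 − 313 = 976 px.
Bottom-right is two-thirds across and two-thirds down within the content area.
x = 180 + 2 × 1940/3 = 180 + 1293.33 ≈ 1473
y = 310 + 2 × 976/3 = 310 + 650.67 ≈ 961

(1473, 961)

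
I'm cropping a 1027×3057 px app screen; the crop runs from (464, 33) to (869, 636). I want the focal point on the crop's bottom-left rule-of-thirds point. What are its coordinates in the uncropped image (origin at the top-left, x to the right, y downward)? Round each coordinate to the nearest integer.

Crop width = 869 − 464 = 405 px; one third is 135.00 px.
Crop height = 636 − 33 = 603 px; one third is 201.00 px.
The bottom-left point is one-third across and two-thirds down within the crop:
x = 464 + 1 × 135.00 ≈ 599; y = 33 + 2 × 201.00 ≈ 435.

x = 599 px, y = 435 px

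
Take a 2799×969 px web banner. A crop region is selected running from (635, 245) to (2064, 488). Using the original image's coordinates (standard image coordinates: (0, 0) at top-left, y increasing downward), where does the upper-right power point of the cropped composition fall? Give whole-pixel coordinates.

Crop width = 2064 − 635 = 1429 px; one third is 476.33 px.
Crop height = 488 − 245 = 243 px; one third is 81.00 px.
The upper-right point is two-thirds across and one-third down within the crop:
x = 635 + 2 × 476.33 ≈ 1588; y = 245 + 1 × 81.00 ≈ 326.

(1588, 326)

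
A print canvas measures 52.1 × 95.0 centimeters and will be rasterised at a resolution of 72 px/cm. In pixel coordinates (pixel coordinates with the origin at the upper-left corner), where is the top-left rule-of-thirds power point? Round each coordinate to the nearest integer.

In pixels the canvas is 52.1 × 72 = 3751.2 wide and 95.0 × 72 = 6840 tall.
The top-left point is one-third across and one-third down:
x = 1 × 3751.2/3 ≈ 1250; y = 1 × 6840/3 ≈ 2280.

x = 1250 px, y = 2280 px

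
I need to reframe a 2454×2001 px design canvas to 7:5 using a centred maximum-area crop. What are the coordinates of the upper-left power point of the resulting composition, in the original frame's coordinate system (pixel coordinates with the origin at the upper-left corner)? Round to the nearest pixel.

(818, 708)

2454/2001 < 7/5, so the 7:5 crop keeps the full width 2454 and trims height to 2454 × 5/7 = 1752.86 px.
Top offset = (2001 − 1752.86)/2 = 124.07 px; left offset = 0.
Upper-left is one-third across and one-third down within the crop:
x = 0.00 + 1 × 2454.00/3 ≈ 818; y = 124.07 + 1 × 1752.86/3 ≈ 708.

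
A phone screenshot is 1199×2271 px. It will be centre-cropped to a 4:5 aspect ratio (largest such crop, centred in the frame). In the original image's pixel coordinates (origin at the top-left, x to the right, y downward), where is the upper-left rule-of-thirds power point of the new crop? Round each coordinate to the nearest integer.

(400, 886)

1199/2271 < 4/5, so the 4:5 crop keeps the full width 1199 and trims height to 1199 × 5/4 = 1498.75 px.
Top offset = (2271 − 1498.75)/2 = 386.12 px; left offset = 0.
Upper-left is one-third across and one-third down within the crop:
x = 0.00 + 1 × 1199.00/3 ≈ 400; y = 386.12 + 1 × 1498.75/3 ≈ 886.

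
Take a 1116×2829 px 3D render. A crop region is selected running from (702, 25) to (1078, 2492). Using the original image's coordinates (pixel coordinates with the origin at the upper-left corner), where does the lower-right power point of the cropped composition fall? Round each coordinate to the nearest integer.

(953, 1670)

Crop width = 1078 − 702 = 376 px; one third is 125.33 px.
Crop height = 2492 − 25 = 2467 px; one third is 822.33 px.
The lower-right point is two-thirds across and two-thirds down within the crop:
x = 702 + 2 × 125.33 ≈ 953; y = 25 + 2 × 822.33 ≈ 1670.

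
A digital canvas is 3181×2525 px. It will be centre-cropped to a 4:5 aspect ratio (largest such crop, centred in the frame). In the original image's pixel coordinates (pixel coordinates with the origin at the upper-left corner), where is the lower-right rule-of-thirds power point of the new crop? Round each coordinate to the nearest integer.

x = 1927 px, y = 1683 px

3181/2525 > 4/5, so the 4:5 crop keeps the full height 2525 and trims width to 2525 × 4/5 = 2020.00 px.
Left offset = (3181 − 2020.00)/2 = 580.50 px; top offset = 0.
Lower-right is two-thirds across and two-thirds down within the crop:
x = 580.50 + 2 × 2020.00/3 ≈ 1927; y = 0.00 + 2 × 2525.00/3 ≈ 1683.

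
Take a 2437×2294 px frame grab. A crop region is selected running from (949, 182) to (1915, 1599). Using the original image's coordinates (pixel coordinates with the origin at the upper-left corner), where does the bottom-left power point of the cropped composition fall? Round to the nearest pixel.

Crop width = 1915 − 949 = 966 px; one third is 322.00 px.
Crop height = 1599 − 182 = 1417 px; one third is 472.33 px.
The bottom-left point is one-third across and two-thirds down within the crop:
x = 949 + 1 × 322.00 ≈ 1271; y = 182 + 2 × 472.33 ≈ 1127.

(1271, 1127)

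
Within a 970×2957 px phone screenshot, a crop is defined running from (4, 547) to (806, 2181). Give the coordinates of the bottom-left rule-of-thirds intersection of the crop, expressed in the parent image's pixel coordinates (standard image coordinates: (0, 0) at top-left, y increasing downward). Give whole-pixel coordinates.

Crop width = 806 − 4 = 802 px; one third is 267.33 px.
Crop height = 2181 − 547 = 1634 px; one third is 544.67 px.
The bottom-left point is one-third across and two-thirds down within the crop:
x = 4 + 1 × 267.33 ≈ 271; y = 547 + 2 × 544.67 ≈ 1636.

x = 271 px, y = 1636 px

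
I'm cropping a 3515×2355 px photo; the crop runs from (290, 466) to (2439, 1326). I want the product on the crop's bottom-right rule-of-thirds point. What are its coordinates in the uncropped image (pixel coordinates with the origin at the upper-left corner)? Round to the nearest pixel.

(1723, 1039)

Crop width = 2439 − 290 = 2149 px; one third is 716.33 px.
Crop height = 1326 − 466 = 860 px; one third is 286.67 px.
The bottom-right point is two-thirds across and two-thirds down within the crop:
x = 290 + 2 × 716.33 ≈ 1723; y = 466 + 2 × 286.67 ≈ 1039.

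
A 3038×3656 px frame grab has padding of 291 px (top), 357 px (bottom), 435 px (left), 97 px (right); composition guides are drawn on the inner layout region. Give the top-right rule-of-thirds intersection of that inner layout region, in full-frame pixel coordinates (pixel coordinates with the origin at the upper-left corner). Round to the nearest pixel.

Content width = 3038 − 435 − 97 = 2506 px; content height = 3656 − 291 − 357 = 3008 px.
Top-right is two-thirds across and one-third down within the inner layout region.
x = 435 + 2 × 2506/3 = 435 + 1670.67 ≈ 2106
y = 291 + 1 × 3008/3 = 291 + 1002.67 ≈ 1294

(2106, 1294)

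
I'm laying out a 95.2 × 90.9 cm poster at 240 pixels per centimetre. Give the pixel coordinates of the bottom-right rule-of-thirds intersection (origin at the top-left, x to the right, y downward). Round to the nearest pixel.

x = 15232 px, y = 14544 px

In pixels the canvas is 95.2 × 240 = 22848 wide and 90.9 × 240 = 21816 tall.
The bottom-right point is two-thirds across and two-thirds down:
x = 2 × 22848/3 ≈ 15232; y = 2 × 21816/3 ≈ 14544.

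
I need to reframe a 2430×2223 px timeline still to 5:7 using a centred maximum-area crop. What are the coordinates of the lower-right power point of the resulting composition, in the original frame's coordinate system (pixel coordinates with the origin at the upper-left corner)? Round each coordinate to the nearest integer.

x = 1480 px, y = 1482 px

2430/2223 > 5/7, so the 5:7 crop keeps the full height 2223 and trims width to 2223 × 5/7 = 1587.86 px.
Left offset = (2430 − 1587.86)/2 = 421.07 px; top offset = 0.
Lower-right is two-thirds across and two-thirds down within the crop:
x = 421.07 + 2 × 1587.86/3 ≈ 1480; y = 0.00 + 2 × 2223.00/3 ≈ 1482.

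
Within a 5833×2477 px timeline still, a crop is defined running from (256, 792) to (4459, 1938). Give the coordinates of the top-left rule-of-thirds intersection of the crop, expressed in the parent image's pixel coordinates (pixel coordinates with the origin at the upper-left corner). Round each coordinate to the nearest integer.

Crop width = 4459 − 256 = 4203 px; one third is 1401.00 px.
Crop height = 1938 − 792 = 1146 px; one third is 382.00 px.
The top-left point is one-third across and one-third down within the crop:
x = 256 + 1 × 1401.00 ≈ 1657; y = 792 + 1 × 382.00 ≈ 1174.

(1657, 1174)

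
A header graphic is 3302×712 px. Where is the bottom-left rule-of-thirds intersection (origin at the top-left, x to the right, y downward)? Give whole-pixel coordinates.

(1101, 475)

The bottom-left point sits one-third of the way across and two-thirds of the way down.
x = 1 × 3302/3 ≈ 1101; y = 2 × 712/3 ≈ 475.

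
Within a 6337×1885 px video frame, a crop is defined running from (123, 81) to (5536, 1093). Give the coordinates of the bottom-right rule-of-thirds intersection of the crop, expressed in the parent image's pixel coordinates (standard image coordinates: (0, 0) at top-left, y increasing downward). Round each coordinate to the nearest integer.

Crop width = 5536 − 123 = 5413 px; one third is 1804.33 px.
Crop height = 1093 − 81 = 1012 px; one third is 337.33 px.
The bottom-right point is two-thirds across and two-thirds down within the crop:
x = 123 + 2 × 1804.33 ≈ 3732; y = 81 + 2 × 337.33 ≈ 756.

(3732, 756)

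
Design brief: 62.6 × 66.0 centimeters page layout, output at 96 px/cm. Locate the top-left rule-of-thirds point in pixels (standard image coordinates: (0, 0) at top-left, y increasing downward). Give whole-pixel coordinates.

In pixels the canvas is 62.6 × 96 = 6009.6 wide and 66.0 × 96 = 6336 tall.
The top-left point is one-third across and one-third down:
x = 1 × 6009.6/3 ≈ 2003; y = 1 × 6336/3 ≈ 2112.

(2003, 2112)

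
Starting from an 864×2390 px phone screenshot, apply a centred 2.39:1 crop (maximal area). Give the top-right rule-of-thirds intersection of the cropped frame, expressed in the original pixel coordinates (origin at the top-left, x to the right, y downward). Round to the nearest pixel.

864/2390 < 2.39/1, so the 2.39:1 crop keeps the full width 864 and trims height to 864 × 1/2.39 = 361.51 px.
Top offset = (2390 − 361.51)/2 = 1014.25 px; left offset = 0.
Top-right is two-thirds across and one-third down within the crop:
x = 0.00 + 2 × 864.00/3 ≈ 576; y = 1014.25 + 1 × 361.51/3 ≈ 1135.

x = 576 px, y = 1135 px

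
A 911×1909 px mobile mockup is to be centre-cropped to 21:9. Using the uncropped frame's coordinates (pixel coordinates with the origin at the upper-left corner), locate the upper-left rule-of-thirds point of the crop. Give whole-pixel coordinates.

x = 304 px, y = 889 px

911/1909 < 21/9, so the 21:9 crop keeps the full width 911 and trims height to 911 × 9/21 = 390.43 px.
Top offset = (1909 − 390.43)/2 = 759.29 px; left offset = 0.
Upper-left is one-third across and one-third down within the crop:
x = 0.00 + 1 × 911.00/3 ≈ 304; y = 759.29 + 1 × 390.43/3 ≈ 889.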